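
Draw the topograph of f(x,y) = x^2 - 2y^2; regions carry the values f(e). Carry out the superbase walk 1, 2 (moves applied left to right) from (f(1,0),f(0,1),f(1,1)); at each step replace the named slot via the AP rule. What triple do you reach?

start (1,-2,-1) = (f(1,0),f(0,1),f(1,1))
replace slot 1: 2·((-2)+(-1)) − 1 = -7 → (-7,-2,-1)
replace slot 2: 2·((-7)+(-1)) − (-2) = -14 → (-7,-14,-1)

-7,-14,-1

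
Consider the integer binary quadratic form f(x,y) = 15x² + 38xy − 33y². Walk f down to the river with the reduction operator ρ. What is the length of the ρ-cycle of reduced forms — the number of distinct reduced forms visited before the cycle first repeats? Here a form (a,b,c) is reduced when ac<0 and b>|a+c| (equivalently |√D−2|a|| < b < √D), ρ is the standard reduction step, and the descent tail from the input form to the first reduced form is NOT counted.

D = 3424, ⌊√D⌋ = 58
river: ρ → (-33,28,20)
river: ρ → (20,52,-9)
river: ρ → (-9,56,8)
river: ρ → (8,56,-9)
river: ρ → (-9,52,20)
river: ρ → (20,28,-33)
river: ρ → (-33,38,15)
river: ρ → (15,52,-12)
river: ρ → (-12,44,31)
river: ρ → (31,18,-25)
river: ρ → (-25,32,24)
river: ρ → (24,16,-33)
river: ρ → (-33,50,7)
river: ρ → (7,48,-40)
river: ρ → (-40,32,15)
river: ρ → (15,58,-1)
river: ρ → (-1,58,15)
river: ρ → (15,32,-40)
river: ρ → (-40,48,7)
river: ρ → (7,50,-33)
river: ρ → (-33,16,24)
river: ρ → (24,32,-25)
river: ρ → (-25,18,31)
river: ρ → (31,44,-12)
river: ρ → (-12,52,15)
river: ρ → (15,38,-33)
ρ-cycle length = 26 (tail of 0 descent steps not counted)

26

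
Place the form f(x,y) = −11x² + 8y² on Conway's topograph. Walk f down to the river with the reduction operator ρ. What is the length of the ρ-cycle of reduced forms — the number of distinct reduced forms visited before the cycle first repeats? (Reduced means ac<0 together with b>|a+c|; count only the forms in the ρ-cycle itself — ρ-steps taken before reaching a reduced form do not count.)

D = 352, ⌊√D⌋ = 18
descent: ρ → (8,16,-3)  [lands on river]
river: ρ → (-3,14,13)
river: ρ → (13,12,-4)
river: ρ → (-4,12,13)
river: ρ → (13,14,-3)
river: ρ → (-3,16,8)
ρ-cycle length = 6 (tail of 1 descent step not counted)

6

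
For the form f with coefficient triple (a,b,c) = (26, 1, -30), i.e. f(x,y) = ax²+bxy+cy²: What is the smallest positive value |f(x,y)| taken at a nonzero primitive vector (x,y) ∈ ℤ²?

descent: ρ → (-30,-1,26)
descent: ρ → (26,53,-3)  [lands on river]
river: ρ → (-3,55,8)
river: ρ → (8,41,-45)
river: ρ → (-45,49,4)
river: ρ → (4,55,-6)
river: ρ → (-6,53,13)
river: ρ → (13,51,-10)
river: ρ → (-10,49,18)
river: ρ → (18,23,-36)
river: ρ → (-36,49,5)
river: ρ → (5,51,-26)
river: ρ → (-26,53,3)
river: ρ → (3,55,-8)
river: ρ → (-8,41,45)
river: ρ → (45,49,-4)
river: ρ → (-4,55,6)
river: ρ → (6,53,-13)
river: ρ → (-13,51,10)
river: ρ → (10,49,-18)
river: ρ → (-18,23,36)
river: ρ → (36,49,-5)
river: ρ → (-5,51,26)
closes: descent 2, river 22
min |a| on river = 3

3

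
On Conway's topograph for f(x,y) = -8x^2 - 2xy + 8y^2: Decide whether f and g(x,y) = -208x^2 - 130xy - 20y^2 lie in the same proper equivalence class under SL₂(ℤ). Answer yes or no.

D₁ = 260, D₂ = 260
river cycle of f (length 6): (8, 2, -8), (-8, 14, 2), (2, 14, -8), (-8, 2, 8), (8, 14, -2), (-2, 14, 8)
river cycle of g (length 6): (2, 14, -8), (-8, 2, 8), (8, 14, -2), (-2, 14, 8), (8, 2, -8), (-8, 14, 2)
cycles coincide ⇒ equivalent

yes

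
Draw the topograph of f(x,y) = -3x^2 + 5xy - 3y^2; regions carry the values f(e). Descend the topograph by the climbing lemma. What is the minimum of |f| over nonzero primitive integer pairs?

translate: b→1 (≡-5 mod 6), so (3,-5,3)→(3,1,1)
flip: (3,1,1)→(1,-1,3)
translate: b→1 (≡-1 mod 2), so (1,-1,3)→(1,1,3)
reduced (well bottom): (1,1,3) with a≤c, −a<b≤a
well minimum |f| = |-1| = 1 (negative-definite)

1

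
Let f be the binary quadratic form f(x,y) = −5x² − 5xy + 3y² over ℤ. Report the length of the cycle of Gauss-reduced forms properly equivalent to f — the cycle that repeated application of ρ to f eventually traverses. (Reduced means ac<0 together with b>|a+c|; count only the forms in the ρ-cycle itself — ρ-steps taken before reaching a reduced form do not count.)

D = 85, ⌊√D⌋ = 9
descent: ρ → (3,5,-5)  [lands on river]
river: ρ → (-5,5,3)
river: ρ → (3,7,-3)
river: ρ → (-3,5,5)
river: ρ → (5,5,-3)
river: ρ → (-3,7,3)
ρ-cycle length = 6 (tail of 1 descent step not counted)

6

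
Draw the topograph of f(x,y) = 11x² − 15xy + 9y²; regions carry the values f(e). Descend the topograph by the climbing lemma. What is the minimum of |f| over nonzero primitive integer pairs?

translate: b→7 (≡-15 mod 22), so (11,-15,9)→(11,7,5)
flip: (11,7,5)→(5,-7,11)
translate: b→3 (≡-7 mod 10), so (5,-7,11)→(5,3,9)
reduced (well bottom): (5,3,9) with a≤c, −a<b≤a
well minimum = a = 5

5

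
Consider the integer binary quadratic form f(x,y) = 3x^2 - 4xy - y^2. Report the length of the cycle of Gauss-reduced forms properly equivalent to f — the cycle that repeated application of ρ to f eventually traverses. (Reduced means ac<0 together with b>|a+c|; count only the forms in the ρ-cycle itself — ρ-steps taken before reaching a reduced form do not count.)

D = 28, ⌊√D⌋ = 5
descent: ρ → (-1,4,3)  [lands on river]
river: ρ → (3,2,-2)
river: ρ → (-2,2,3)
river: ρ → (3,4,-1)
ρ-cycle length = 4 (tail of 1 descent step not counted)

4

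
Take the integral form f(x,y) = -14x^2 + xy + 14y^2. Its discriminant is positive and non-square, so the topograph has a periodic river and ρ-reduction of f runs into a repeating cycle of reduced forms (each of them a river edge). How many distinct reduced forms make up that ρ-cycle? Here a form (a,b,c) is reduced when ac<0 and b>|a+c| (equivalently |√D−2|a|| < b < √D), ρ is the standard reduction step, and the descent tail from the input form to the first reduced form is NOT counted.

D = 785, ⌊√D⌋ = 28
river: ρ → (14,27,-1)
river: ρ → (-1,27,14)
river: ρ → (14,1,-14)
river: ρ → (-14,27,1)
river: ρ → (1,27,-14)
river: ρ → (-14,1,14)
ρ-cycle length = 6 (tail of 0 descent steps not counted)

6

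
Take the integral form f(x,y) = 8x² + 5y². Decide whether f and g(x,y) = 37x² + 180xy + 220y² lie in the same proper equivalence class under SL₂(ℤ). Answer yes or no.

D₁ = -160, D₂ = -160
f: flip: (8,0,5)→(5,0,8)
f: reduced (well bottom): (5,0,8) with a≤c, −a<b≤a
g: translate: b→32 (≡180 mod 74), so (37,180,220)→(37,32,8)
g: flip: (37,32,8)→(8,-32,37)
g: translate: b→0 (≡-32 mod 16), so (8,-32,37)→(8,0,5)
g: flip: (8,0,5)→(5,0,8)
g: reduced (well bottom): (5,0,8) with a≤c, −a<b≤a
reduced forms (5, 0, 8) vs (5, 0, 8) ⇒ equivalent

yes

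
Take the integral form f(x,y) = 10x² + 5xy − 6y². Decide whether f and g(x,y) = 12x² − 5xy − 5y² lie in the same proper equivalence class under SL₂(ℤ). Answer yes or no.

D₁ = 265, D₂ = 265
river cycle of f (length 22): (-6, 7, 9), (9, 11, -4), (-4, 13, 6), (6, 11, -6), (-6, 13, 4), (4, 11, -9), (-9, 7, 6), (6, 5, -10), (-10, 15, 1), (1, 15, -10), … (12 more)
river cycle of g (length 18): (-5, 15, 2), (2, 13, -12), (-12, 11, 3), (3, 13, -8), (-8, 3, 8), (8, 13, -3), (-3, 11, 12), (12, 13, -2), (-2, 15, 5), (5, 15, -2), … (8 more)
cycles differ ⇒ inequivalent

no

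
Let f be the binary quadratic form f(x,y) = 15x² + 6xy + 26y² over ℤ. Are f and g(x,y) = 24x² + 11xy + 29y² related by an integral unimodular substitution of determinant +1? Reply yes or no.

D₁ = -1524, D₂ = -2663
discriminants differ ⇒ not SL₂(ℤ)-equivalent

no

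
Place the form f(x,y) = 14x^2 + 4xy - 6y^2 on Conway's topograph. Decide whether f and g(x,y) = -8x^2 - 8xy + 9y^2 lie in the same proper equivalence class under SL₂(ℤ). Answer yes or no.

D₁ = 352, D₂ = 352
river cycle of f (length 6): (-6, 8, 12), (12, 16, -2), (-2, 16, 12), (12, 8, -6), (-6, 16, 4), (4, 16, -6)
river cycle of g (length 6): (9, 8, -8), (-8, 8, 9), (9, 10, -7), (-7, 18, 1), (1, 18, -7), (-7, 10, 9)
cycles differ ⇒ inequivalent

no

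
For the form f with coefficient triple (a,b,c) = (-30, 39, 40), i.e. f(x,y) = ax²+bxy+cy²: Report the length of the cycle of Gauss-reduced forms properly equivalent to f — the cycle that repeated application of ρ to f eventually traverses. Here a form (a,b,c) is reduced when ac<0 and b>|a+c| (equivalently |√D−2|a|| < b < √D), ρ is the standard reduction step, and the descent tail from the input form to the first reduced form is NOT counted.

D = 6321, ⌊√D⌋ = 79
river: ρ → (40,41,-29)
river: ρ → (-29,75,6)
river: ρ → (6,69,-65)
river: ρ → (-65,61,10)
river: ρ → (10,79,-2)
river: ρ → (-2,77,49)
river: ρ → (49,21,-30)
river: ρ → (-30,39,40)
ρ-cycle length = 8 (tail of 0 descent steps not counted)

8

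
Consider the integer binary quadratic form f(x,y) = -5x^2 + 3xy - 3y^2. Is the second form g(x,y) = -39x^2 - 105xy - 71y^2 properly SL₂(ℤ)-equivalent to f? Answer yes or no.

D₁ = -51, D₂ = -51
f is negative-definite; reduce −f:
−f: flip: (5,-3,3)→(3,3,5)
−f: reduced (well bottom): (3,3,5) with a≤c, −a<b≤a
flip sign back: reduced form of f is (-3,-3,-5)
g is negative-definite; reduce −g:
−g: translate: b→27 (≡105 mod 78), so (39,105,71)→(39,27,5)
−g: flip: (39,27,5)→(5,-27,39)
−g: translate: b→3 (≡-27 mod 10), so (5,-27,39)→(5,3,3)
−g: flip: (5,3,3)→(3,-3,5)
−g: translate: b→3 (≡-3 mod 6), so (3,-3,5)→(3,3,5)
−g: reduced (well bottom): (3,3,5) with a≤c, −a<b≤a
flip sign back: reduced form of g is (-3,-3,-5)
reduced forms (-3, -3, -5) vs (-3, -3, -5) ⇒ equivalent

yes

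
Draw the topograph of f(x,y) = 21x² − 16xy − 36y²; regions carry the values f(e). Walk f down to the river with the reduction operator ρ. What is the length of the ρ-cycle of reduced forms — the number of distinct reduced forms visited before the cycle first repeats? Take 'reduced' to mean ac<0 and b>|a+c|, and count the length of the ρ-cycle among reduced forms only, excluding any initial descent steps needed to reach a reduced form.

D = 3280, ⌊√D⌋ = 57
descent: ρ → (-36,16,21)  [lands on river]
river: ρ → (21,26,-31)
river: ρ → (-31,36,16)
river: ρ → (16,28,-39)
river: ρ → (-39,50,5)
river: ρ → (5,50,-39)
river: ρ → (-39,28,16)
river: ρ → (16,36,-31)
river: ρ → (-31,26,21)
river: ρ → (21,16,-36)
river: ρ → (-36,56,1)
river: ρ → (1,56,-36)
ρ-cycle length = 12 (tail of 1 descent step not counted)

12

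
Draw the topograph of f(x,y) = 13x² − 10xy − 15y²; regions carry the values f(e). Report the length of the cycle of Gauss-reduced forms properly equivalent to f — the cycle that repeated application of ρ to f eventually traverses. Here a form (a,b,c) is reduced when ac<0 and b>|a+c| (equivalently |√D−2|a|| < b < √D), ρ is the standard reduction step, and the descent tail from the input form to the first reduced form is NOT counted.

D = 880, ⌊√D⌋ = 29
descent: ρ → (-15,10,13)  [lands on river]
river: ρ → (13,16,-12)
river: ρ → (-12,8,17)
river: ρ → (17,26,-3)
river: ρ → (-3,28,8)
river: ρ → (8,20,-15)
ρ-cycle length = 6 (tail of 1 descent step not counted)

6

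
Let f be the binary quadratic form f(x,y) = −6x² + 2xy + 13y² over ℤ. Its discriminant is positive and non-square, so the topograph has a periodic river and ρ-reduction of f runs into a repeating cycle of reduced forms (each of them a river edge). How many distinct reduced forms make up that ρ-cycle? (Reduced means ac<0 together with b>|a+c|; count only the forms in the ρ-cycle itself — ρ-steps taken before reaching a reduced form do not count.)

D = 316, ⌊√D⌋ = 17
descent: ρ → (13,-2,-6)
descent: ρ → (-6,14,5)  [lands on river]
river: ρ → (5,16,-3)
river: ρ → (-3,14,10)
river: ρ → (10,6,-7)
river: ρ → (-7,8,9)
river: ρ → (9,10,-6)
ρ-cycle length = 6 (tail of 2 descent steps not counted)

6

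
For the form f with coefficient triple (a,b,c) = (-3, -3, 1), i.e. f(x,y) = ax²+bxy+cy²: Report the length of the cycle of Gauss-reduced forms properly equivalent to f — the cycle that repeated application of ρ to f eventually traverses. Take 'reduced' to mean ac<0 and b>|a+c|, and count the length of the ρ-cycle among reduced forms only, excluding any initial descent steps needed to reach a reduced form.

D = 21, ⌊√D⌋ = 4
descent: ρ → (1,3,-3)  [lands on river]
river: ρ → (-3,3,1)
ρ-cycle length = 2 (tail of 1 descent step not counted)

2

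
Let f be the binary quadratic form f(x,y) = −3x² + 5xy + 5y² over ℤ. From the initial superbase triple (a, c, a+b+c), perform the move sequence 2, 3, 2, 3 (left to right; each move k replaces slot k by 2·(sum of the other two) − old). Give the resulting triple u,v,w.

start (-3,5,7) = (f(1,0),f(0,1),f(1,1))
replace slot 2: 2·((-3)+7) − 5 = 3 → (-3,3,7)
replace slot 3: 2·((-3)+3) − 7 = -7 → (-3,3,-7)
replace slot 2: 2·((-3)+(-7)) − 3 = -23 → (-3,-23,-7)
replace slot 3: 2·((-3)+(-23)) − (-7) = -45 → (-3,-23,-45)

-3,-23,-45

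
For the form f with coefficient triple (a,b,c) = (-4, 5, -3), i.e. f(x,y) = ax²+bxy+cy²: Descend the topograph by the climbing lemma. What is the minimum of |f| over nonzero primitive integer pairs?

translate: b→3 (≡-5 mod 8), so (4,-5,3)→(4,3,2)
flip: (4,3,2)→(2,-3,4)
translate: b→1 (≡-3 mod 4), so (2,-3,4)→(2,1,3)
reduced (well bottom): (2,1,3) with a≤c, −a<b≤a
well minimum |f| = |-2| = 2 (negative-definite)

2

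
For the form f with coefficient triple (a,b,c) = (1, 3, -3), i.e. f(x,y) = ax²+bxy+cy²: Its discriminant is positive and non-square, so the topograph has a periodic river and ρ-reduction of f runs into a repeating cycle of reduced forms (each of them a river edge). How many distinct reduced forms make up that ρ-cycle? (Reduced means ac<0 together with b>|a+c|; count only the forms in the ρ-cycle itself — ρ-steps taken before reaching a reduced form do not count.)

D = 21, ⌊√D⌋ = 4
river: ρ → (-3,3,1)
river: ρ → (1,3,-3)
ρ-cycle length = 2 (tail of 0 descent steps not counted)

2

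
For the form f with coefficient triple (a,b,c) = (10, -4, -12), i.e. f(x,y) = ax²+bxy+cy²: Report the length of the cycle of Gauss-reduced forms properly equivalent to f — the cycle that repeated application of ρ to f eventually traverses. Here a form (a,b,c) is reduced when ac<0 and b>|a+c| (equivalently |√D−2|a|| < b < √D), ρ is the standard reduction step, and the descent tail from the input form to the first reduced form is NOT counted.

D = 496, ⌊√D⌋ = 22
descent: ρ → (-12,4,10)  [lands on river]
river: ρ → (10,16,-6)
river: ρ → (-6,20,4)
river: ρ → (4,20,-6)
river: ρ → (-6,16,10)
river: ρ → (10,4,-12)
river: ρ → (-12,20,2)
river: ρ → (2,20,-12)
ρ-cycle length = 8 (tail of 1 descent step not counted)

8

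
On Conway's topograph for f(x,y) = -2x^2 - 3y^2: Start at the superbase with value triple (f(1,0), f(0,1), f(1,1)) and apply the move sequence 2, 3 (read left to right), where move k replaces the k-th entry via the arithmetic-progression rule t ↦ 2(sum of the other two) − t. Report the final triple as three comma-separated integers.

start (-2,-3,-5) = (f(1,0),f(0,1),f(1,1))
replace slot 2: 2·((-2)+(-5)) − (-3) = -11 → (-2,-11,-5)
replace slot 3: 2·((-2)+(-11)) − (-5) = -21 → (-2,-11,-21)

-2,-11,-21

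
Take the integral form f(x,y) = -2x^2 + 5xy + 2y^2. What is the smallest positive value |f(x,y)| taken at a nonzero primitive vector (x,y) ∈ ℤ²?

river: ρ → (2,3,-4)
river: ρ → (-4,5,1)
river: ρ → (1,5,-4)
river: ρ → (-4,3,2)
river: ρ → (2,5,-2)
river: ρ → (-2,3,4)
river: ρ → (4,5,-1)
river: ρ → (-1,5,4)
river: ρ → (4,3,-2)
river: ρ → (-2,5,2)
closes: descent 0, river 10
min |a| on river = 1

1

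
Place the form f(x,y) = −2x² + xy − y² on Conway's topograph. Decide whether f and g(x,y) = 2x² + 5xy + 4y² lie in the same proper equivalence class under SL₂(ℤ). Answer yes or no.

D₁ = -7, D₂ = -7
f is negative-definite; reduce −f:
−f: flip: (2,-1,1)→(1,1,2)
−f: reduced (well bottom): (1,1,2) with a≤c, −a<b≤a
flip sign back: reduced form of f is (-1,-1,-2)
g: translate: b→1 (≡5 mod 4), so (2,5,4)→(2,1,1)
g: flip: (2,1,1)→(1,-1,2)
g: translate: b→1 (≡-1 mod 2), so (1,-1,2)→(1,1,2)
g: reduced (well bottom): (1,1,2) with a≤c, −a<b≤a
reduced forms (-1, -1, -2) vs (1, 1, 2) ⇒ inequivalent

no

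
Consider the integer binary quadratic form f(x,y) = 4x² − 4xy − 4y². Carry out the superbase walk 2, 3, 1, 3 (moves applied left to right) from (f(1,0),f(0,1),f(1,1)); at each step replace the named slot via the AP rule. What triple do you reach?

start (4,-4,-4) = (f(1,0),f(0,1),f(1,1))
replace slot 2: 2·(4+(-4)) − (-4) = 4 → (4,4,-4)
replace slot 3: 2·(4+4) − (-4) = 20 → (4,4,20)
replace slot 1: 2·(4+20) − 4 = 44 → (44,4,20)
replace slot 3: 2·(44+4) − 20 = 76 → (44,4,76)

44,4,76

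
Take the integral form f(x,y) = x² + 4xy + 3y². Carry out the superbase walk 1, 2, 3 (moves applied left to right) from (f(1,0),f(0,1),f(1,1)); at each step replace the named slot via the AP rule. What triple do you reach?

start (1,3,8) = (f(1,0),f(0,1),f(1,1))
replace slot 1: 2·(3+8) − 1 = 21 → (21,3,8)
replace slot 2: 2·(21+8) − 3 = 55 → (21,55,8)
replace slot 3: 2·(21+55) − 8 = 144 → (21,55,144)

21,55,144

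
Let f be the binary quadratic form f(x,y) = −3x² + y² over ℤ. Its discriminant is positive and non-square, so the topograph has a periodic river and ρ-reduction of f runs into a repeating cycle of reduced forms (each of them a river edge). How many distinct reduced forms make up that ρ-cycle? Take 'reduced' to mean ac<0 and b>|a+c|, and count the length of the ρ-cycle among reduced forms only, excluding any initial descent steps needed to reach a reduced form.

D = 12, ⌊√D⌋ = 3
descent: ρ → (1,2,-2)  [lands on river]
river: ρ → (-2,2,1)
ρ-cycle length = 2 (tail of 1 descent step not counted)

2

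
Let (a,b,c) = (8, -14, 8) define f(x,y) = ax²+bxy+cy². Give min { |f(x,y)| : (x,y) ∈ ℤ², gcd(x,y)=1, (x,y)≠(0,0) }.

translate: b→2 (≡-14 mod 16), so (8,-14,8)→(8,2,2)
flip: (8,2,2)→(2,-2,8)
translate: b→2 (≡-2 mod 4), so (2,-2,8)→(2,2,8)
reduced (well bottom): (2,2,8) with a≤c, −a<b≤a
well minimum = a = 2

2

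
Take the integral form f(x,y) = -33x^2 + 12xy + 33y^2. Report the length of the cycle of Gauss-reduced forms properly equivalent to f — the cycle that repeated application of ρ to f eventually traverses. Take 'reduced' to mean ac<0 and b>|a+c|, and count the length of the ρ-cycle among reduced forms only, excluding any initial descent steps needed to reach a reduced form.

D = 4500, ⌊√D⌋ = 67
river: ρ → (33,54,-12)
river: ρ → (-12,66,3)
river: ρ → (3,66,-12)
river: ρ → (-12,54,33)
river: ρ → (33,12,-33)
river: ρ → (-33,54,12)
river: ρ → (12,66,-3)
river: ρ → (-3,66,12)
river: ρ → (12,54,-33)
river: ρ → (-33,12,33)
ρ-cycle length = 10 (tail of 0 descent steps not counted)

10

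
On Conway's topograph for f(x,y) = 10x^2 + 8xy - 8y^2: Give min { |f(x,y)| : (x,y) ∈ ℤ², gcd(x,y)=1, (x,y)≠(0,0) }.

river: ρ → (-8,8,10)
river: ρ → (10,12,-6)
river: ρ → (-6,12,10)
river: ρ → (10,8,-8)
closes: descent 0, river 4
min |a| on river = 6

6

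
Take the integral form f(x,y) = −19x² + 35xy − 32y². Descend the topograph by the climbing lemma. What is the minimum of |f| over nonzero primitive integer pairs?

translate: b→3 (≡-35 mod 38), so (19,-35,32)→(19,3,16)
flip: (19,3,16)→(16,-3,19)
reduced (well bottom): (16,-3,19) with a≤c, −a<b≤a
well minimum |f| = |-16| = 16 (negative-definite)

16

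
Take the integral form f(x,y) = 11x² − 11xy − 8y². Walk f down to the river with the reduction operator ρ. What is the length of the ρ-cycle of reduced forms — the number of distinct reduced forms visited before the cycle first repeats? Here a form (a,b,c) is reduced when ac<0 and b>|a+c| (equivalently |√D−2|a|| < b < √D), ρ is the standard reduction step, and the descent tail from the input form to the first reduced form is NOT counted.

D = 473, ⌊√D⌋ = 21
descent: ρ → (-8,11,11)  [lands on river]
river: ρ → (11,11,-8)
river: ρ → (-8,21,1)
river: ρ → (1,21,-8)
ρ-cycle length = 4 (tail of 1 descent step not counted)

4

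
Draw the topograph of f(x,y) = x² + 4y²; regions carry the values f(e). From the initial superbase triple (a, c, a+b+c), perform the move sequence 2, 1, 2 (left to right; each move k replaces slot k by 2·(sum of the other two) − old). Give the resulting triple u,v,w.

start (1,4,5) = (f(1,0),f(0,1),f(1,1))
replace slot 2: 2·(1+5) − 4 = 8 → (1,8,5)
replace slot 1: 2·(8+5) − 1 = 25 → (25,8,5)
replace slot 2: 2·(25+5) − 8 = 52 → (25,52,5)

25,52,5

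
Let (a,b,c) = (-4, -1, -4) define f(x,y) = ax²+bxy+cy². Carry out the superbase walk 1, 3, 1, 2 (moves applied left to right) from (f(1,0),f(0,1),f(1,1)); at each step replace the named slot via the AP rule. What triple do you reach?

start (-4,-4,-9) = (f(1,0),f(0,1),f(1,1))
replace slot 1: 2·((-4)+(-9)) − (-4) = -22 → (-22,-4,-9)
replace slot 3: 2·((-22)+(-4)) − (-9) = -43 → (-22,-4,-43)
replace slot 1: 2·((-4)+(-43)) − (-22) = -72 → (-72,-4,-43)
replace slot 2: 2·((-72)+(-43)) − (-4) = -226 → (-72,-226,-43)

-72,-226,-43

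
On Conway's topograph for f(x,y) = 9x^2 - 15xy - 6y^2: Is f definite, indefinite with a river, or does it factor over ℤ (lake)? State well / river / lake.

D = b²−4ac = (-15)² − 4·9·(-6) = 441
D = 21² is a perfect square ⇒ form factors over ℤ ⇒ lakes

lake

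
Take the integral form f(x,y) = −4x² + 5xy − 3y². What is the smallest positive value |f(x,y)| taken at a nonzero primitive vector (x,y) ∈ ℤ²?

translate: b→3 (≡-5 mod 8), so (4,-5,3)→(4,3,2)
flip: (4,3,2)→(2,-3,4)
translate: b→1 (≡-3 mod 4), so (2,-3,4)→(2,1,3)
reduced (well bottom): (2,1,3) with a≤c, −a<b≤a
well minimum |f| = |-2| = 2 (negative-definite)

2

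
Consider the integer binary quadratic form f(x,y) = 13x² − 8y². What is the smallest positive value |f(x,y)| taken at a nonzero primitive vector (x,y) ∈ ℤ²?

descent: ρ → (-8,16,5)  [lands on river]
river: ρ → (5,14,-11)
river: ρ → (-11,8,8)
river: ρ → (8,8,-11)
river: ρ → (-11,14,5)
river: ρ → (5,16,-8)
closes: descent 1, river 6
min |a| on river = 5

5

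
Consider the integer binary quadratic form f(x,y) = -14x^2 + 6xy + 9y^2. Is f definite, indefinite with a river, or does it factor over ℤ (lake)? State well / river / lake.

D = b²−4ac = 6² − 4·(-14)·9 = 540
D > 0 non-square ⇒ indefinite ⇒ periodic river

river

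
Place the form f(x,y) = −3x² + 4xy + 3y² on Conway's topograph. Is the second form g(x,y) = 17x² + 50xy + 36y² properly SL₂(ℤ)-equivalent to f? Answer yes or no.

D₁ = 52, D₂ = 52
river cycle of f (length 10): (3, 2, -4), (-4, 6, 1), (1, 6, -4), (-4, 2, 3), (3, 4, -3), (-3, 2, 4), (4, 6, -1), (-1, 6, 4), (4, 2, -3), (-3, 4, 3)
river cycle of g (length 10): (3, 2, -4), (-4, 6, 1), (1, 6, -4), (-4, 2, 3), (3, 4, -3), (-3, 2, 4), (4, 6, -1), (-1, 6, 4), (4, 2, -3), (-3, 4, 3)
cycles coincide ⇒ equivalent

yes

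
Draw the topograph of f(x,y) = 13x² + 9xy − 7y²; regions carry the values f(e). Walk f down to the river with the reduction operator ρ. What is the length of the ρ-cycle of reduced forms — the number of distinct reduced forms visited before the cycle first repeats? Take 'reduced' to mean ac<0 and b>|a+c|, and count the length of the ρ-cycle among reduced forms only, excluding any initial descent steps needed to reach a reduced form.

D = 445, ⌊√D⌋ = 21
river: ρ → (-7,19,3)
river: ρ → (3,17,-13)
river: ρ → (-13,9,7)
river: ρ → (7,19,-3)
river: ρ → (-3,17,13)
river: ρ → (13,9,-7)
ρ-cycle length = 6 (tail of 0 descent steps not counted)

6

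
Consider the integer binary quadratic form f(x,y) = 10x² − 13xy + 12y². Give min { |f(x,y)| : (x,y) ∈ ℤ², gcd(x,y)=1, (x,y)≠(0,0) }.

translate: b→7 (≡-13 mod 20), so (10,-13,12)→(10,7,9)
flip: (10,7,9)→(9,-7,10)
reduced (well bottom): (9,-7,10) with a≤c, −a<b≤a
well minimum = a = 9

9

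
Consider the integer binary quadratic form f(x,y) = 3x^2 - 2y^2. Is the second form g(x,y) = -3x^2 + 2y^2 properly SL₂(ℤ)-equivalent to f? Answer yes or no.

D₁ = 24, D₂ = 24
river cycle of f (length 2): (-2, 4, 1), (1, 4, -2)
river cycle of g (length 2): (2, 4, -1), (-1, 4, 2)
cycles differ ⇒ inequivalent

no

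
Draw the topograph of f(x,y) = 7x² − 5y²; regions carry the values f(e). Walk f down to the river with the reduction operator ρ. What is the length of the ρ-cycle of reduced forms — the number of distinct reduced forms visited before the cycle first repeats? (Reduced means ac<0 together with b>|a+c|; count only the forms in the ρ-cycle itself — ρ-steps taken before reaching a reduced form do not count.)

D = 140, ⌊√D⌋ = 11
descent: ρ → (-5,10,2)  [lands on river]
river: ρ → (2,10,-5)
ρ-cycle length = 2 (tail of 1 descent step not counted)

2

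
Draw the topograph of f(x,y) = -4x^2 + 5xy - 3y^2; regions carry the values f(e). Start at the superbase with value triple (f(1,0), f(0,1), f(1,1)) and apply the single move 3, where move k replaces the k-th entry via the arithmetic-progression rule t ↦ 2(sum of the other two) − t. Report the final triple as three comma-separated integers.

start (-4,-3,-2) = (f(1,0),f(0,1),f(1,1))
replace slot 3: 2·((-4)+(-3)) − (-2) = -12 → (-4,-3,-12)

-4,-3,-12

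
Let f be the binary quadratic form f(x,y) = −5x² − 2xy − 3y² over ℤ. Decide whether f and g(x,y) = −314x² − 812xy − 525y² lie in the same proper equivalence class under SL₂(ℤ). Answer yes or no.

D₁ = -56, D₂ = -56
f is negative-definite; reduce −f:
−f: flip: (5,2,3)→(3,-2,5)
−f: reduced (well bottom): (3,-2,5) with a≤c, −a<b≤a
flip sign back: reduced form of f is (-3,2,-5)
g is negative-definite; reduce −g:
−g: translate: b→184 (≡812 mod 628), so (314,812,525)→(314,184,27)
−g: flip: (314,184,27)→(27,-184,314)
−g: translate: b→-22 (≡-184 mod 54), so (27,-184,314)→(27,-22,5)
−g: flip: (27,-22,5)→(5,22,27)
−g: translate: b→2 (≡22 mod 10), so (5,22,27)→(5,2,3)
−g: flip: (5,2,3)→(3,-2,5)
−g: reduced (well bottom): (3,-2,5) with a≤c, −a<b≤a
flip sign back: reduced form of g is (-3,2,-5)
reduced forms (-3, 2, -5) vs (-3, 2, -5) ⇒ equivalent

yes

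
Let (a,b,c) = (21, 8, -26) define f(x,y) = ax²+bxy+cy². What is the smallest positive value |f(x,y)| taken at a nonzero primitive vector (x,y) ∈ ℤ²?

river: ρ → (-26,44,3)
river: ρ → (3,46,-11)
river: ρ → (-11,42,11)
river: ρ → (11,46,-3)
river: ρ → (-3,44,26)
river: ρ → (26,8,-21)
river: ρ → (-21,34,13)
river: ρ → (13,44,-6)
river: ρ → (-6,40,27)
river: ρ → (27,14,-19)
river: ρ → (-19,24,22)
river: ρ → (22,20,-21)
river: ρ → (-21,22,21)
river: ρ → (21,20,-22)
river: ρ → (-22,24,19)
river: ρ → (19,14,-27)
river: ρ → (-27,40,6)
river: ρ → (6,44,-13)
river: ρ → (-13,34,21)
river: ρ → (21,8,-26)
closes: descent 0, river 20
min |a| on river = 3

3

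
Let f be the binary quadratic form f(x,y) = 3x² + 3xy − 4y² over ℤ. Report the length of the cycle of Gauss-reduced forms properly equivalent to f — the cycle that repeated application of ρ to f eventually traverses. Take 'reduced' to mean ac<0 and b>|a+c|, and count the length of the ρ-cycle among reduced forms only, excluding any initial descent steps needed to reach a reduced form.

D = 57, ⌊√D⌋ = 7
river: ρ → (-4,5,2)
river: ρ → (2,7,-1)
river: ρ → (-1,7,2)
river: ρ → (2,5,-4)
river: ρ → (-4,3,3)
river: ρ → (3,3,-4)
ρ-cycle length = 6 (tail of 0 descent steps not counted)

6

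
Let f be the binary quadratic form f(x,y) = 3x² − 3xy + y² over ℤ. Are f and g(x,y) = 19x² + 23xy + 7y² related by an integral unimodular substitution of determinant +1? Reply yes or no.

D₁ = -3, D₂ = -3
f: translate: b→3 (≡-3 mod 6), so (3,-3,1)→(3,3,1)
f: flip: (3,3,1)→(1,-3,3)
f: translate: b→1 (≡-3 mod 2), so (1,-3,3)→(1,1,1)
f: reduced (well bottom): (1,1,1) with a≤c, −a<b≤a
g: translate: b→-15 (≡23 mod 38), so (19,23,7)→(19,-15,3)
g: flip: (19,-15,3)→(3,15,19)
g: translate: b→3 (≡15 mod 6), so (3,15,19)→(3,3,1)
g: flip: (3,3,1)→(1,-3,3)
g: translate: b→1 (≡-3 mod 2), so (1,-3,3)→(1,1,1)
g: reduced (well bottom): (1,1,1) with a≤c, −a<b≤a
reduced forms (1, 1, 1) vs (1, 1, 1) ⇒ equivalent

yes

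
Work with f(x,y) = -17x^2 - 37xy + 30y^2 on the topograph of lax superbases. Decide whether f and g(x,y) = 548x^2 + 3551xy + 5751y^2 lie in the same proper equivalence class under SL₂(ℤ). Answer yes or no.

D₁ = 3409, D₂ = 3409
river cycle of f (length 90): (30, 37, -17), (-17, 31, 36), (36, 41, -12), (-12, 55, 8), (8, 57, -5), (-5, 53, 30), (30, 7, -28), (-28, 49, 9), (9, 41, -48), (-48, 55, 2), … (80 more)
river cycle of g (length 90): (30, 37, -17), (-17, 31, 36), (36, 41, -12), (-12, 55, 8), (8, 57, -5), (-5, 53, 30), (30, 7, -28), (-28, 49, 9), (9, 41, -48), (-48, 55, 2), … (80 more)
cycles coincide ⇒ equivalent

yes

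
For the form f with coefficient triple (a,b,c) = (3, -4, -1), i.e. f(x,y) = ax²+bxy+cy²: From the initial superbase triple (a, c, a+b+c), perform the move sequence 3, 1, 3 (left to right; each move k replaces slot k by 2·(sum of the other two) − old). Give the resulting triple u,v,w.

start (3,-1,-2) = (f(1,0),f(0,1),f(1,1))
replace slot 3: 2·(3+(-1)) − (-2) = 6 → (3,-1,6)
replace slot 1: 2·((-1)+6) − 3 = 7 → (7,-1,6)
replace slot 3: 2·(7+(-1)) − 6 = 6 → (7,-1,6)

7,-1,6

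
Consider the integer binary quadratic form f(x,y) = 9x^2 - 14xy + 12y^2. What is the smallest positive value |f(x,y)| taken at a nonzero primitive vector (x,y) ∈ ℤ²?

translate: b→4 (≡-14 mod 18), so (9,-14,12)→(9,4,7)
flip: (9,4,7)→(7,-4,9)
reduced (well bottom): (7,-4,9) with a≤c, −a<b≤a
well minimum = a = 7

7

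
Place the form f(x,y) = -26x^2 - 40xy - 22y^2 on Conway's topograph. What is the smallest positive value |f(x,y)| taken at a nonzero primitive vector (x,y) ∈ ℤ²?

translate: b→-12 (≡40 mod 52), so (26,40,22)→(26,-12,8)
flip: (26,-12,8)→(8,12,26)
translate: b→-4 (≡12 mod 16), so (8,12,26)→(8,-4,22)
reduced (well bottom): (8,-4,22) with a≤c, −a<b≤a
well minimum |f| = |-8| = 8 (negative-definite)

8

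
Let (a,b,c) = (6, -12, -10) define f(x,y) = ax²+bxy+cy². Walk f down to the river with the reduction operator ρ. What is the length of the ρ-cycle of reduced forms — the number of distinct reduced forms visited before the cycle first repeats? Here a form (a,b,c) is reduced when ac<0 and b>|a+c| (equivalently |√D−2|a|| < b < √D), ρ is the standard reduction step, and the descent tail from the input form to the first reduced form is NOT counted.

D = 384, ⌊√D⌋ = 19
descent: ρ → (-10,12,6)  [lands on river]
river: ρ → (6,12,-10)
river: ρ → (-10,8,8)
river: ρ → (8,8,-10)
ρ-cycle length = 4 (tail of 1 descent step not counted)

4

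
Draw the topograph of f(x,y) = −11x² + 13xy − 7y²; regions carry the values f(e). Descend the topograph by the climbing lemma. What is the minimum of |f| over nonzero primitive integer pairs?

translate: b→9 (≡-13 mod 22), so (11,-13,7)→(11,9,5)
flip: (11,9,5)→(5,-9,11)
translate: b→1 (≡-9 mod 10), so (5,-9,11)→(5,1,7)
reduced (well bottom): (5,1,7) with a≤c, −a<b≤a
well minimum |f| = |-5| = 5 (negative-definite)

5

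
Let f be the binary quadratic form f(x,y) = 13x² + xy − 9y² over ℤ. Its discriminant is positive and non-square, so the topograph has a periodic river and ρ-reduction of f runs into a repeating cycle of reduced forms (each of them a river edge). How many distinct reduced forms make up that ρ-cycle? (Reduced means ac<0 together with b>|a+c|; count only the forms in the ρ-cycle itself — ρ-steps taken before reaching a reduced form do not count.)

D = 469, ⌊√D⌋ = 21
descent: ρ → (-9,17,5)  [lands on river]
river: ρ → (5,13,-15)
river: ρ → (-15,17,3)
river: ρ → (3,19,-9)
ρ-cycle length = 4 (tail of 1 descent step not counted)

4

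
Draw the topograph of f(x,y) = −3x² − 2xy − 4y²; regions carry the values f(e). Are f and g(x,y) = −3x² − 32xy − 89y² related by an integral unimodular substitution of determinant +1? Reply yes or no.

D₁ = -44, D₂ = -44
f is negative-definite; reduce −f:
−f: reduced (well bottom): (3,2,4) with a≤c, −a<b≤a
flip sign back: reduced form of f is (-3,-2,-4)
g is negative-definite; reduce −g:
−g: translate: b→2 (≡32 mod 6), so (3,32,89)→(3,2,4)
−g: reduced (well bottom): (3,2,4) with a≤c, −a<b≤a
flip sign back: reduced form of g is (-3,-2,-4)
reduced forms (-3, -2, -4) vs (-3, -2, -4) ⇒ equivalent

yes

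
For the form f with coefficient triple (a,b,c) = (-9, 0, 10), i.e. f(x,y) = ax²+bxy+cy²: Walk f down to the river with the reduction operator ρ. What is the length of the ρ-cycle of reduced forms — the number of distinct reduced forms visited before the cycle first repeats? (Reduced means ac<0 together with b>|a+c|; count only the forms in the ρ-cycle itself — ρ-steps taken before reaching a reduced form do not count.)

D = 360, ⌊√D⌋ = 18
descent: ρ → (10,0,-9)
descent: ρ → (-9,18,1)  [lands on river]
river: ρ → (1,18,-9)
ρ-cycle length = 2 (tail of 2 descent steps not counted)

2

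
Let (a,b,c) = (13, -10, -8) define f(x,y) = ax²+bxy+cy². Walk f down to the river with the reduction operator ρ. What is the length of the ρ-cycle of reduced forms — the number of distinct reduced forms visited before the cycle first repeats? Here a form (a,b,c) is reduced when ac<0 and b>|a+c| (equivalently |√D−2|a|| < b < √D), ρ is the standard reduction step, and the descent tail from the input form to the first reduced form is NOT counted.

D = 516, ⌊√D⌋ = 22
descent: ρ → (-8,10,13)  [lands on river]
river: ρ → (13,16,-5)
river: ρ → (-5,14,16)
river: ρ → (16,18,-3)
river: ρ → (-3,18,16)
river: ρ → (16,14,-5)
river: ρ → (-5,16,13)
river: ρ → (13,10,-8)
river: ρ → (-8,22,1)
river: ρ → (1,22,-8)
ρ-cycle length = 10 (tail of 1 descent step not counted)

10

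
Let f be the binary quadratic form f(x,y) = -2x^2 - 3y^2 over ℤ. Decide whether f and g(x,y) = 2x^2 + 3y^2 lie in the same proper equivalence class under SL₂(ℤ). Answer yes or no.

D₁ = -24, D₂ = -24
f is negative-definite; reduce −f:
−f: reduced (well bottom): (2,0,3) with a≤c, −a<b≤a
flip sign back: reduced form of f is (-2,0,-3)
g: reduced (well bottom): (2,0,3) with a≤c, −a<b≤a
reduced forms (-2, 0, -3) vs (2, 0, 3) ⇒ inequivalent

no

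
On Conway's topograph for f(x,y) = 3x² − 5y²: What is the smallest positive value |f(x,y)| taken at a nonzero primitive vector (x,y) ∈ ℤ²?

descent: ρ → (-5,0,3)
descent: ρ → (3,6,-2)  [lands on river]
river: ρ → (-2,6,3)
closes: descent 2, river 2
min |a| on river = 2

2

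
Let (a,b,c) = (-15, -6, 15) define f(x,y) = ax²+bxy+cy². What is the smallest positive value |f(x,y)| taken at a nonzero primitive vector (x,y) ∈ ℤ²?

descent: ρ → (15,6,-15)  [lands on river]
river: ρ → (-15,24,6)
river: ρ → (6,24,-15)
river: ρ → (-15,6,15)
river: ρ → (15,24,-6)
river: ρ → (-6,24,15)
closes: descent 1, river 6
min |a| on river = 6

6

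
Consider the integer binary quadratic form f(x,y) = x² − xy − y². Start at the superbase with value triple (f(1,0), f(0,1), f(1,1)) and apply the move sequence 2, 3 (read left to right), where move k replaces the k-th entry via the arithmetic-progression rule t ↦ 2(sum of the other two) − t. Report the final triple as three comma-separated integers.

start (1,-1,-1) = (f(1,0),f(0,1),f(1,1))
replace slot 2: 2·(1+(-1)) − (-1) = 1 → (1,1,-1)
replace slot 3: 2·(1+1) − (-1) = 5 → (1,1,5)

1,1,5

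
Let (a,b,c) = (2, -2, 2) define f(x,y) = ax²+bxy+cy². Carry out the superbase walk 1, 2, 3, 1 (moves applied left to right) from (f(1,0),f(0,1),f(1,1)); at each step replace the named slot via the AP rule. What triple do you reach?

start (2,2,2) = (f(1,0),f(0,1),f(1,1))
replace slot 1: 2·(2+2) − 2 = 6 → (6,2,2)
replace slot 2: 2·(6+2) − 2 = 14 → (6,14,2)
replace slot 3: 2·(6+14) − 2 = 38 → (6,14,38)
replace slot 1: 2·(14+38) − 6 = 98 → (98,14,38)

98,14,38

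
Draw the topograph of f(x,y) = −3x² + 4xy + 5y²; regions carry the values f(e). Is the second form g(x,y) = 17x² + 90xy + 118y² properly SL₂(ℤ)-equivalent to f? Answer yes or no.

D₁ = 76, D₂ = 76
river cycle of f (length 6): (5, 6, -2), (-2, 6, 5), (5, 4, -3), (-3, 8, 1), (1, 8, -3), (-3, 4, 5)
river cycle of g (length 6): (1, 8, -3), (-3, 4, 5), (5, 6, -2), (-2, 6, 5), (5, 4, -3), (-3, 8, 1)
cycles coincide ⇒ equivalent

yes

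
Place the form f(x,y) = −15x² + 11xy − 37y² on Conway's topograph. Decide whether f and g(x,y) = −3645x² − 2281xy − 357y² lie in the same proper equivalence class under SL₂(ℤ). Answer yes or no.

D₁ = -2099, D₂ = -2099
f is negative-definite; reduce −f:
−f: reduced (well bottom): (15,-11,37) with a≤c, −a<b≤a
flip sign back: reduced form of f is (-15,11,-37)
g is negative-definite; reduce −g:
−g: flip: (3645,2281,357)→(357,-2281,3645)
−g: translate: b→-139 (≡-2281 mod 714), so (357,-2281,3645)→(357,-139,15)
−g: flip: (357,-139,15)→(15,139,357)
−g: translate: b→-11 (≡139 mod 30), so (15,139,357)→(15,-11,37)
−g: reduced (well bottom): (15,-11,37) with a≤c, −a<b≤a
flip sign back: reduced form of g is (-15,11,-37)
reduced forms (-15, 11, -37) vs (-15, 11, -37) ⇒ equivalent

yes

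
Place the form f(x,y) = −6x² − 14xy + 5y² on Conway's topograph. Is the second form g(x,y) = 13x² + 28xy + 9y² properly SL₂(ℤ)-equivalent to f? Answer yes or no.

D₁ = 316, D₂ = 316
river cycle of f (length 6): (5, 14, -6), (-6, 10, 9), (9, 8, -7), (-7, 6, 10), (10, 14, -3), (-3, 16, 5)
river cycle of g (length 6): (9, 8, -7), (-7, 6, 10), (10, 14, -3), (-3, 16, 5), (5, 14, -6), (-6, 10, 9)
cycles coincide ⇒ equivalent

yes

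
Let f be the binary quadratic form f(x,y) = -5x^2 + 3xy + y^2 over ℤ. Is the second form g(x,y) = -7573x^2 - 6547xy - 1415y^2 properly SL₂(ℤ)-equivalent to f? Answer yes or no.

D₁ = 29, D₂ = 29
river cycle of f (length 2): (1, 5, -1), (-1, 5, 1)
river cycle of g (length 2): (1, 5, -1), (-1, 5, 1)
cycles coincide ⇒ equivalent

yes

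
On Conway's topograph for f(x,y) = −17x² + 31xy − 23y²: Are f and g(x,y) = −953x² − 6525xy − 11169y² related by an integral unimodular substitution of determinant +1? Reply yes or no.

D₁ = -603, D₂ = -603
f is negative-definite; reduce −f:
−f: translate: b→3 (≡-31 mod 34), so (17,-31,23)→(17,3,9)
−f: flip: (17,3,9)→(9,-3,17)
−f: reduced (well bottom): (9,-3,17) with a≤c, −a<b≤a
flip sign back: reduced form of f is (-9,3,-17)
g is negative-definite; reduce −g:
−g: translate: b→807 (≡6525 mod 1906), so (953,6525,11169)→(953,807,171)
−g: flip: (953,807,171)→(171,-807,953)
−g: translate: b→-123 (≡-807 mod 342), so (171,-807,953)→(171,-123,23)
−g: flip: (171,-123,23)→(23,123,171)
−g: translate: b→-15 (≡123 mod 46), so (23,123,171)→(23,-15,9)
−g: flip: (23,-15,9)→(9,15,23)
−g: translate: b→-3 (≡15 mod 18), so (9,15,23)→(9,-3,17)
−g: reduced (well bottom): (9,-3,17) with a≤c, −a<b≤a
flip sign back: reduced form of g is (-9,3,-17)
reduced forms (-9, 3, -17) vs (-9, 3, -17) ⇒ equivalent

yes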